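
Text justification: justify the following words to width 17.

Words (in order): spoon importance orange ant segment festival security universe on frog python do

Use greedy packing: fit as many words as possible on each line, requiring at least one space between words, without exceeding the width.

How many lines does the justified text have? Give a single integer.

Line 1: ['spoon', 'importance'] (min_width=16, slack=1)
Line 2: ['orange', 'ant'] (min_width=10, slack=7)
Line 3: ['segment', 'festival'] (min_width=16, slack=1)
Line 4: ['security', 'universe'] (min_width=17, slack=0)
Line 5: ['on', 'frog', 'python', 'do'] (min_width=17, slack=0)
Total lines: 5

Answer: 5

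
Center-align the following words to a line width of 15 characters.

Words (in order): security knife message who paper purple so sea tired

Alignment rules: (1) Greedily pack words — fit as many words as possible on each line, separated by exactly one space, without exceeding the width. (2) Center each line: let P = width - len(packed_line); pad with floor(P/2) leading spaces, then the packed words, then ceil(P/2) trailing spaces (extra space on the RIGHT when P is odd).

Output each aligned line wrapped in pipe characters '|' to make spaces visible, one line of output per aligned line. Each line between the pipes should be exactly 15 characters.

Answer: |security knife |
|  message who  |
|paper purple so|
|   sea tired   |

Derivation:
Line 1: ['security', 'knife'] (min_width=14, slack=1)
Line 2: ['message', 'who'] (min_width=11, slack=4)
Line 3: ['paper', 'purple', 'so'] (min_width=15, slack=0)
Line 4: ['sea', 'tired'] (min_width=9, slack=6)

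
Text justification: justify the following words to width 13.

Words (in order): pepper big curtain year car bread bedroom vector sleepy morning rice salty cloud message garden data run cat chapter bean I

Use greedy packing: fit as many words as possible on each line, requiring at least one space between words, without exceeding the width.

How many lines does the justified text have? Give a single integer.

Answer: 12

Derivation:
Line 1: ['pepper', 'big'] (min_width=10, slack=3)
Line 2: ['curtain', 'year'] (min_width=12, slack=1)
Line 3: ['car', 'bread'] (min_width=9, slack=4)
Line 4: ['bedroom'] (min_width=7, slack=6)
Line 5: ['vector', 'sleepy'] (min_width=13, slack=0)
Line 6: ['morning', 'rice'] (min_width=12, slack=1)
Line 7: ['salty', 'cloud'] (min_width=11, slack=2)
Line 8: ['message'] (min_width=7, slack=6)
Line 9: ['garden', 'data'] (min_width=11, slack=2)
Line 10: ['run', 'cat'] (min_width=7, slack=6)
Line 11: ['chapter', 'bean'] (min_width=12, slack=1)
Line 12: ['I'] (min_width=1, slack=12)
Total lines: 12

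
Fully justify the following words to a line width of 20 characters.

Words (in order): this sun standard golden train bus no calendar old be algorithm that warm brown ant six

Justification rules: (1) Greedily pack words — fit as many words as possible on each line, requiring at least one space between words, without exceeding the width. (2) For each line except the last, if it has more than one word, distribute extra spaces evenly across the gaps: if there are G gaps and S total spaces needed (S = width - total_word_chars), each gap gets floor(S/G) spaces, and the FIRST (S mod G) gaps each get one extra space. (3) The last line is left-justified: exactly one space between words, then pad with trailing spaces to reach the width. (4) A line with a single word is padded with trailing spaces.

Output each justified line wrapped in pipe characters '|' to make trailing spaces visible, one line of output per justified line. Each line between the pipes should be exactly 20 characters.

Answer: |this   sun  standard|
|golden  train bus no|
|calendar    old   be|
|algorithm  that warm|
|brown ant six       |

Derivation:
Line 1: ['this', 'sun', 'standard'] (min_width=17, slack=3)
Line 2: ['golden', 'train', 'bus', 'no'] (min_width=19, slack=1)
Line 3: ['calendar', 'old', 'be'] (min_width=15, slack=5)
Line 4: ['algorithm', 'that', 'warm'] (min_width=19, slack=1)
Line 5: ['brown', 'ant', 'six'] (min_width=13, slack=7)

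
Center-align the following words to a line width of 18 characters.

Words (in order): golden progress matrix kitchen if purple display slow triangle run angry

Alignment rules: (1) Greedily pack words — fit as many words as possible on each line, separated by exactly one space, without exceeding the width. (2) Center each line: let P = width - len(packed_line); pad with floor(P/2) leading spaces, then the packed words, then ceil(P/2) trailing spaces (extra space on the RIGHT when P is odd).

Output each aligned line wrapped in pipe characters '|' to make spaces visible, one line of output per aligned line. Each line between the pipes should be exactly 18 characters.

Answer: | golden progress  |
|matrix kitchen if |
|  purple display  |
|slow triangle run |
|      angry       |

Derivation:
Line 1: ['golden', 'progress'] (min_width=15, slack=3)
Line 2: ['matrix', 'kitchen', 'if'] (min_width=17, slack=1)
Line 3: ['purple', 'display'] (min_width=14, slack=4)
Line 4: ['slow', 'triangle', 'run'] (min_width=17, slack=1)
Line 5: ['angry'] (min_width=5, slack=13)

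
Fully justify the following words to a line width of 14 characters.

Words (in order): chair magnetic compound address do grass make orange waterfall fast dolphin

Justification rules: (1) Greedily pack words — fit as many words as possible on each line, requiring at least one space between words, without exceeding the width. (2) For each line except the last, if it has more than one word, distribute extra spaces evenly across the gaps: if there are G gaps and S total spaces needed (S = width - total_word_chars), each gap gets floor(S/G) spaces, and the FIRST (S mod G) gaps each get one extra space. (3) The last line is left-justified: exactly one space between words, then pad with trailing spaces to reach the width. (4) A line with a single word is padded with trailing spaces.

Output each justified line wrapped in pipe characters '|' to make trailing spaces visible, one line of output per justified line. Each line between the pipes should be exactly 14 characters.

Answer: |chair magnetic|
|compound      |
|address     do|
|grass     make|
|orange        |
|waterfall fast|
|dolphin       |

Derivation:
Line 1: ['chair', 'magnetic'] (min_width=14, slack=0)
Line 2: ['compound'] (min_width=8, slack=6)
Line 3: ['address', 'do'] (min_width=10, slack=4)
Line 4: ['grass', 'make'] (min_width=10, slack=4)
Line 5: ['orange'] (min_width=6, slack=8)
Line 6: ['waterfall', 'fast'] (min_width=14, slack=0)
Line 7: ['dolphin'] (min_width=7, slack=7)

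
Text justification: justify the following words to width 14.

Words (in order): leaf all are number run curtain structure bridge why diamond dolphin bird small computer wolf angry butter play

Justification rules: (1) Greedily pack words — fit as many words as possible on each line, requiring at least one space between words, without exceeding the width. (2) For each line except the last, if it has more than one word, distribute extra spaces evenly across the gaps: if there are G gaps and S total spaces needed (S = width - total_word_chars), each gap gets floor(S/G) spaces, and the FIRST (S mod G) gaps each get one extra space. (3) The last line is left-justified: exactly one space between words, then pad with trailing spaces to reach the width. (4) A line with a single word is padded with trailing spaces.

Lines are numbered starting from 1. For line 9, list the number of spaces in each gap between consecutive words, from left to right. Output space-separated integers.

Line 1: ['leaf', 'all', 'are'] (min_width=12, slack=2)
Line 2: ['number', 'run'] (min_width=10, slack=4)
Line 3: ['curtain'] (min_width=7, slack=7)
Line 4: ['structure'] (min_width=9, slack=5)
Line 5: ['bridge', 'why'] (min_width=10, slack=4)
Line 6: ['diamond'] (min_width=7, slack=7)
Line 7: ['dolphin', 'bird'] (min_width=12, slack=2)
Line 8: ['small', 'computer'] (min_width=14, slack=0)
Line 9: ['wolf', 'angry'] (min_width=10, slack=4)
Line 10: ['butter', 'play'] (min_width=11, slack=3)

Answer: 5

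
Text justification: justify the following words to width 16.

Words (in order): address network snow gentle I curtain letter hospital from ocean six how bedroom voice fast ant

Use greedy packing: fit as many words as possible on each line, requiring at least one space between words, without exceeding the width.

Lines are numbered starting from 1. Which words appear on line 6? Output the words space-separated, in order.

Answer: bedroom voice

Derivation:
Line 1: ['address', 'network'] (min_width=15, slack=1)
Line 2: ['snow', 'gentle', 'I'] (min_width=13, slack=3)
Line 3: ['curtain', 'letter'] (min_width=14, slack=2)
Line 4: ['hospital', 'from'] (min_width=13, slack=3)
Line 5: ['ocean', 'six', 'how'] (min_width=13, slack=3)
Line 6: ['bedroom', 'voice'] (min_width=13, slack=3)
Line 7: ['fast', 'ant'] (min_width=8, slack=8)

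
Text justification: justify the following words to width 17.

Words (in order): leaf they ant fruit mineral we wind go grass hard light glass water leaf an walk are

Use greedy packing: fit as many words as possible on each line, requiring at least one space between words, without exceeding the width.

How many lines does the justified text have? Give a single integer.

Line 1: ['leaf', 'they', 'ant'] (min_width=13, slack=4)
Line 2: ['fruit', 'mineral', 'we'] (min_width=16, slack=1)
Line 3: ['wind', 'go', 'grass'] (min_width=13, slack=4)
Line 4: ['hard', 'light', 'glass'] (min_width=16, slack=1)
Line 5: ['water', 'leaf', 'an'] (min_width=13, slack=4)
Line 6: ['walk', 'are'] (min_width=8, slack=9)
Total lines: 6

Answer: 6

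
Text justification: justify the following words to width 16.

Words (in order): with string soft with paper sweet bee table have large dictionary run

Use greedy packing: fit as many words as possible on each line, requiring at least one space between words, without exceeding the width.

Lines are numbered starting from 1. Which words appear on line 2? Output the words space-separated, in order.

Answer: with paper sweet

Derivation:
Line 1: ['with', 'string', 'soft'] (min_width=16, slack=0)
Line 2: ['with', 'paper', 'sweet'] (min_width=16, slack=0)
Line 3: ['bee', 'table', 'have'] (min_width=14, slack=2)
Line 4: ['large', 'dictionary'] (min_width=16, slack=0)
Line 5: ['run'] (min_width=3, slack=13)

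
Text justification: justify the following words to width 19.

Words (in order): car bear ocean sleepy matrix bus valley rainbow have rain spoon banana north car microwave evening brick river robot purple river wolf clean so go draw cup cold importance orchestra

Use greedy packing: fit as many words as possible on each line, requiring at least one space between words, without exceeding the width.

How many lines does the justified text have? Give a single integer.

Answer: 11

Derivation:
Line 1: ['car', 'bear', 'ocean'] (min_width=14, slack=5)
Line 2: ['sleepy', 'matrix', 'bus'] (min_width=17, slack=2)
Line 3: ['valley', 'rainbow', 'have'] (min_width=19, slack=0)
Line 4: ['rain', 'spoon', 'banana'] (min_width=17, slack=2)
Line 5: ['north', 'car', 'microwave'] (min_width=19, slack=0)
Line 6: ['evening', 'brick', 'river'] (min_width=19, slack=0)
Line 7: ['robot', 'purple', 'river'] (min_width=18, slack=1)
Line 8: ['wolf', 'clean', 'so', 'go'] (min_width=16, slack=3)
Line 9: ['draw', 'cup', 'cold'] (min_width=13, slack=6)
Line 10: ['importance'] (min_width=10, slack=9)
Line 11: ['orchestra'] (min_width=9, slack=10)
Total lines: 11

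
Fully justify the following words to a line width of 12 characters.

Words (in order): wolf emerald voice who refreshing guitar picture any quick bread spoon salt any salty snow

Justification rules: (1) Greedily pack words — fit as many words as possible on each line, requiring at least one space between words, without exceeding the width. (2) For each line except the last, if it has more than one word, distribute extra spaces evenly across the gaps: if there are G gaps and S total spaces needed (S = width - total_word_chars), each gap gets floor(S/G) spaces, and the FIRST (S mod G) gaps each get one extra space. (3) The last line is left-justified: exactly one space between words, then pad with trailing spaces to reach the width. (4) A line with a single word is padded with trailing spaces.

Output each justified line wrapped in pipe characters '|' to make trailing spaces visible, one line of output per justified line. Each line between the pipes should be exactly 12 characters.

Line 1: ['wolf', 'emerald'] (min_width=12, slack=0)
Line 2: ['voice', 'who'] (min_width=9, slack=3)
Line 3: ['refreshing'] (min_width=10, slack=2)
Line 4: ['guitar'] (min_width=6, slack=6)
Line 5: ['picture', 'any'] (min_width=11, slack=1)
Line 6: ['quick', 'bread'] (min_width=11, slack=1)
Line 7: ['spoon', 'salt'] (min_width=10, slack=2)
Line 8: ['any', 'salty'] (min_width=9, slack=3)
Line 9: ['snow'] (min_width=4, slack=8)

Answer: |wolf emerald|
|voice    who|
|refreshing  |
|guitar      |
|picture  any|
|quick  bread|
|spoon   salt|
|any    salty|
|snow        |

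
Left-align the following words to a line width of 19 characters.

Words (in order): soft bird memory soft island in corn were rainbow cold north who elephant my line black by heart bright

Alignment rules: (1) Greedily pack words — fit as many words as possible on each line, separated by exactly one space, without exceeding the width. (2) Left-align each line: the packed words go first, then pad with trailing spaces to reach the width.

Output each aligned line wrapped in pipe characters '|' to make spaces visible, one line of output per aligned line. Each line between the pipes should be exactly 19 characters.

Line 1: ['soft', 'bird', 'memory'] (min_width=16, slack=3)
Line 2: ['soft', 'island', 'in', 'corn'] (min_width=19, slack=0)
Line 3: ['were', 'rainbow', 'cold'] (min_width=17, slack=2)
Line 4: ['north', 'who', 'elephant'] (min_width=18, slack=1)
Line 5: ['my', 'line', 'black', 'by'] (min_width=16, slack=3)
Line 6: ['heart', 'bright'] (min_width=12, slack=7)

Answer: |soft bird memory   |
|soft island in corn|
|were rainbow cold  |
|north who elephant |
|my line black by   |
|heart bright       |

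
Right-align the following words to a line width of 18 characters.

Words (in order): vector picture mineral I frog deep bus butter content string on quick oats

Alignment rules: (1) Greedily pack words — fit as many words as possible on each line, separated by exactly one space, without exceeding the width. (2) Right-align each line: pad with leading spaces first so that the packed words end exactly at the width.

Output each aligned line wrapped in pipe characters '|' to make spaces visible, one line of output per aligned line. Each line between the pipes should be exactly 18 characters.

Line 1: ['vector', 'picture'] (min_width=14, slack=4)
Line 2: ['mineral', 'I', 'frog'] (min_width=14, slack=4)
Line 3: ['deep', 'bus', 'butter'] (min_width=15, slack=3)
Line 4: ['content', 'string', 'on'] (min_width=17, slack=1)
Line 5: ['quick', 'oats'] (min_width=10, slack=8)

Answer: |    vector picture|
|    mineral I frog|
|   deep bus butter|
| content string on|
|        quick oats|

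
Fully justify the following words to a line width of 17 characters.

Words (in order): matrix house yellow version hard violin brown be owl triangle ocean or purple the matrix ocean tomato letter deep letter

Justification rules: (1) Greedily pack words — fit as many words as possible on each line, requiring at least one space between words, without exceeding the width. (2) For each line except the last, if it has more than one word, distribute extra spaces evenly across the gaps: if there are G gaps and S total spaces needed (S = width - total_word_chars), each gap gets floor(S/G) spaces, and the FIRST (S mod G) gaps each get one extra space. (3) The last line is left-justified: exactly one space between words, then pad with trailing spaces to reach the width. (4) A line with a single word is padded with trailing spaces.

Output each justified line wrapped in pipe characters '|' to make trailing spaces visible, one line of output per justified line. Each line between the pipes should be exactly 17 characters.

Answer: |matrix      house|
|yellow    version|
|hard violin brown|
|be  owl  triangle|
|ocean  or  purple|
|the  matrix ocean|
|tomato     letter|
|deep letter      |

Derivation:
Line 1: ['matrix', 'house'] (min_width=12, slack=5)
Line 2: ['yellow', 'version'] (min_width=14, slack=3)
Line 3: ['hard', 'violin', 'brown'] (min_width=17, slack=0)
Line 4: ['be', 'owl', 'triangle'] (min_width=15, slack=2)
Line 5: ['ocean', 'or', 'purple'] (min_width=15, slack=2)
Line 6: ['the', 'matrix', 'ocean'] (min_width=16, slack=1)
Line 7: ['tomato', 'letter'] (min_width=13, slack=4)
Line 8: ['deep', 'letter'] (min_width=11, slack=6)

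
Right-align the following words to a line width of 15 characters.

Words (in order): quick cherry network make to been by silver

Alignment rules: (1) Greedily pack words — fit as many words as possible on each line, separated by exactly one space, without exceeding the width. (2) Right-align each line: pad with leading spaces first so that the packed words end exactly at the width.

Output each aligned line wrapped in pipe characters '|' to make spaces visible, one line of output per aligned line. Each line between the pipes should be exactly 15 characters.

Line 1: ['quick', 'cherry'] (min_width=12, slack=3)
Line 2: ['network', 'make', 'to'] (min_width=15, slack=0)
Line 3: ['been', 'by', 'silver'] (min_width=14, slack=1)

Answer: |   quick cherry|
|network make to|
| been by silver|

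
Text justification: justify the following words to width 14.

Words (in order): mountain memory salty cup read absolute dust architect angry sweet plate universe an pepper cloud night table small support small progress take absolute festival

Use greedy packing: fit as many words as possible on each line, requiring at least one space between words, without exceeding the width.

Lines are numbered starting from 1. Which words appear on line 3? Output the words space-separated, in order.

Line 1: ['mountain'] (min_width=8, slack=6)
Line 2: ['memory', 'salty'] (min_width=12, slack=2)
Line 3: ['cup', 'read'] (min_width=8, slack=6)
Line 4: ['absolute', 'dust'] (min_width=13, slack=1)
Line 5: ['architect'] (min_width=9, slack=5)
Line 6: ['angry', 'sweet'] (min_width=11, slack=3)
Line 7: ['plate', 'universe'] (min_width=14, slack=0)
Line 8: ['an', 'pepper'] (min_width=9, slack=5)
Line 9: ['cloud', 'night'] (min_width=11, slack=3)
Line 10: ['table', 'small'] (min_width=11, slack=3)
Line 11: ['support', 'small'] (min_width=13, slack=1)
Line 12: ['progress', 'take'] (min_width=13, slack=1)
Line 13: ['absolute'] (min_width=8, slack=6)
Line 14: ['festival'] (min_width=8, slack=6)

Answer: cup read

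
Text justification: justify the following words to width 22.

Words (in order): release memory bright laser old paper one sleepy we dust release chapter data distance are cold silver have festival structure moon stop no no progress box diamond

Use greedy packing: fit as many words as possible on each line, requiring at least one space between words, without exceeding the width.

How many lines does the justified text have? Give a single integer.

Line 1: ['release', 'memory', 'bright'] (min_width=21, slack=1)
Line 2: ['laser', 'old', 'paper', 'one'] (min_width=19, slack=3)
Line 3: ['sleepy', 'we', 'dust', 'release'] (min_width=22, slack=0)
Line 4: ['chapter', 'data', 'distance'] (min_width=21, slack=1)
Line 5: ['are', 'cold', 'silver', 'have'] (min_width=20, slack=2)
Line 6: ['festival', 'structure'] (min_width=18, slack=4)
Line 7: ['moon', 'stop', 'no', 'no'] (min_width=15, slack=7)
Line 8: ['progress', 'box', 'diamond'] (min_width=20, slack=2)
Total lines: 8

Answer: 8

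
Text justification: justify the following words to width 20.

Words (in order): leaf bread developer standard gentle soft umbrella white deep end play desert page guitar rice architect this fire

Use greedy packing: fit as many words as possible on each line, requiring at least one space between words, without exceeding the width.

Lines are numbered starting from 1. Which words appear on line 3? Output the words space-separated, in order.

Answer: umbrella white deep

Derivation:
Line 1: ['leaf', 'bread', 'developer'] (min_width=20, slack=0)
Line 2: ['standard', 'gentle', 'soft'] (min_width=20, slack=0)
Line 3: ['umbrella', 'white', 'deep'] (min_width=19, slack=1)
Line 4: ['end', 'play', 'desert', 'page'] (min_width=20, slack=0)
Line 5: ['guitar', 'rice'] (min_width=11, slack=9)
Line 6: ['architect', 'this', 'fire'] (min_width=19, slack=1)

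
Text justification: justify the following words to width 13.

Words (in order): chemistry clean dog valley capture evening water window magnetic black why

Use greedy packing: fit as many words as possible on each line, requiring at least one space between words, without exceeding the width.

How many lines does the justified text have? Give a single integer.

Line 1: ['chemistry'] (min_width=9, slack=4)
Line 2: ['clean', 'dog'] (min_width=9, slack=4)
Line 3: ['valley'] (min_width=6, slack=7)
Line 4: ['capture'] (min_width=7, slack=6)
Line 5: ['evening', 'water'] (min_width=13, slack=0)
Line 6: ['window'] (min_width=6, slack=7)
Line 7: ['magnetic'] (min_width=8, slack=5)
Line 8: ['black', 'why'] (min_width=9, slack=4)
Total lines: 8

Answer: 8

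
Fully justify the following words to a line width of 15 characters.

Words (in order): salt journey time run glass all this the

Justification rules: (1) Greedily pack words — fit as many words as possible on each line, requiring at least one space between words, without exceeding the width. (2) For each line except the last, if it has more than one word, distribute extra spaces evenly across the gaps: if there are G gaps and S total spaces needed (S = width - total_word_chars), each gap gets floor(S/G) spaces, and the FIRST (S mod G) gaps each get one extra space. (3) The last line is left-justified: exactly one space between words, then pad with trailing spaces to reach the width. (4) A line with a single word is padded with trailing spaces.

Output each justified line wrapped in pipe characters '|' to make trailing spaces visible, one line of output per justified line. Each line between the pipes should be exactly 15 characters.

Line 1: ['salt', 'journey'] (min_width=12, slack=3)
Line 2: ['time', 'run', 'glass'] (min_width=14, slack=1)
Line 3: ['all', 'this', 'the'] (min_width=12, slack=3)

Answer: |salt    journey|
|time  run glass|
|all this the   |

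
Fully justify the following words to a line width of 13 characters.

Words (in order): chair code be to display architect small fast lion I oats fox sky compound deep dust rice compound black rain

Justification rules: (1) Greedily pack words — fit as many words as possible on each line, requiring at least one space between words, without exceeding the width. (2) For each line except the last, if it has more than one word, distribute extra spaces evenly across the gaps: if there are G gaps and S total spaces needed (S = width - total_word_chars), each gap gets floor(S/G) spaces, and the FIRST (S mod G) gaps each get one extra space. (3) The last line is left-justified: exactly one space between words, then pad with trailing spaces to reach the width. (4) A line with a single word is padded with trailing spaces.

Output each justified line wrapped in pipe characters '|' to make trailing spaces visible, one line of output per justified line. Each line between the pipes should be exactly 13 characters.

Answer: |chair code be|
|to    display|
|architect    |
|small    fast|
|lion  I  oats|
|fox       sky|
|compound deep|
|dust     rice|
|compound     |
|black rain   |

Derivation:
Line 1: ['chair', 'code', 'be'] (min_width=13, slack=0)
Line 2: ['to', 'display'] (min_width=10, slack=3)
Line 3: ['architect'] (min_width=9, slack=4)
Line 4: ['small', 'fast'] (min_width=10, slack=3)
Line 5: ['lion', 'I', 'oats'] (min_width=11, slack=2)
Line 6: ['fox', 'sky'] (min_width=7, slack=6)
Line 7: ['compound', 'deep'] (min_width=13, slack=0)
Line 8: ['dust', 'rice'] (min_width=9, slack=4)
Line 9: ['compound'] (min_width=8, slack=5)
Line 10: ['black', 'rain'] (min_width=10, slack=3)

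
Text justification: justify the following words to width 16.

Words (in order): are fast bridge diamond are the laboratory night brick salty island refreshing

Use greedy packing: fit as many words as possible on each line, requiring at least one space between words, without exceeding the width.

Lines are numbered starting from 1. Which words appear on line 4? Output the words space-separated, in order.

Line 1: ['are', 'fast', 'bridge'] (min_width=15, slack=1)
Line 2: ['diamond', 'are', 'the'] (min_width=15, slack=1)
Line 3: ['laboratory', 'night'] (min_width=16, slack=0)
Line 4: ['brick', 'salty'] (min_width=11, slack=5)
Line 5: ['island'] (min_width=6, slack=10)
Line 6: ['refreshing'] (min_width=10, slack=6)

Answer: brick salty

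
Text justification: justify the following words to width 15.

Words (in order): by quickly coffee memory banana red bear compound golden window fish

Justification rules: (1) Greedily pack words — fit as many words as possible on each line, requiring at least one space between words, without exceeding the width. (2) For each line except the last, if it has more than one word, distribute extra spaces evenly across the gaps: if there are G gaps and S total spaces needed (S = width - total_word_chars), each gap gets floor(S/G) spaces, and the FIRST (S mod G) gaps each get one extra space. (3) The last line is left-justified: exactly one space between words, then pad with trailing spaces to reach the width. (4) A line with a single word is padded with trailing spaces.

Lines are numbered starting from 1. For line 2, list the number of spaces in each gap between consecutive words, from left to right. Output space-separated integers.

Answer: 3

Derivation:
Line 1: ['by', 'quickly'] (min_width=10, slack=5)
Line 2: ['coffee', 'memory'] (min_width=13, slack=2)
Line 3: ['banana', 'red', 'bear'] (min_width=15, slack=0)
Line 4: ['compound', 'golden'] (min_width=15, slack=0)
Line 5: ['window', 'fish'] (min_width=11, slack=4)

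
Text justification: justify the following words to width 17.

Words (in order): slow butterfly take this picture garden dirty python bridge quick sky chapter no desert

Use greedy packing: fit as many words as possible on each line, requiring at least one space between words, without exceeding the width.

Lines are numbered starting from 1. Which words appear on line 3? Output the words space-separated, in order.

Answer: garden dirty

Derivation:
Line 1: ['slow', 'butterfly'] (min_width=14, slack=3)
Line 2: ['take', 'this', 'picture'] (min_width=17, slack=0)
Line 3: ['garden', 'dirty'] (min_width=12, slack=5)
Line 4: ['python', 'bridge'] (min_width=13, slack=4)
Line 5: ['quick', 'sky', 'chapter'] (min_width=17, slack=0)
Line 6: ['no', 'desert'] (min_width=9, slack=8)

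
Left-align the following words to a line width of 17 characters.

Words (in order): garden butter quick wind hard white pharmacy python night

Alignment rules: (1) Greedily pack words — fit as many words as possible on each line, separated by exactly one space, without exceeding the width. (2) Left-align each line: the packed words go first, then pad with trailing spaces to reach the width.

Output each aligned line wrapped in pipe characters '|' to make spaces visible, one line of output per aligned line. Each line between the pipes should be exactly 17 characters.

Answer: |garden butter    |
|quick wind hard  |
|white pharmacy   |
|python night     |

Derivation:
Line 1: ['garden', 'butter'] (min_width=13, slack=4)
Line 2: ['quick', 'wind', 'hard'] (min_width=15, slack=2)
Line 3: ['white', 'pharmacy'] (min_width=14, slack=3)
Line 4: ['python', 'night'] (min_width=12, slack=5)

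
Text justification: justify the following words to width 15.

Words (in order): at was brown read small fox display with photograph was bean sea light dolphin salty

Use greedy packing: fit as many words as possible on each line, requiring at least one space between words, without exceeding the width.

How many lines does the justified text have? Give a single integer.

Answer: 6

Derivation:
Line 1: ['at', 'was', 'brown'] (min_width=12, slack=3)
Line 2: ['read', 'small', 'fox'] (min_width=14, slack=1)
Line 3: ['display', 'with'] (min_width=12, slack=3)
Line 4: ['photograph', 'was'] (min_width=14, slack=1)
Line 5: ['bean', 'sea', 'light'] (min_width=14, slack=1)
Line 6: ['dolphin', 'salty'] (min_width=13, slack=2)
Total lines: 6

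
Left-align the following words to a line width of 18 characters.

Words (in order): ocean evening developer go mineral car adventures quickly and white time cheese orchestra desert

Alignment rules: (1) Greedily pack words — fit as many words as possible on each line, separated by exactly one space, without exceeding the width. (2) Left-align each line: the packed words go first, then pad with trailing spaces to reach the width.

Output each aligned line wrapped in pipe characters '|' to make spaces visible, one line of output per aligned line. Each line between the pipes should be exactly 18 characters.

Line 1: ['ocean', 'evening'] (min_width=13, slack=5)
Line 2: ['developer', 'go'] (min_width=12, slack=6)
Line 3: ['mineral', 'car'] (min_width=11, slack=7)
Line 4: ['adventures', 'quickly'] (min_width=18, slack=0)
Line 5: ['and', 'white', 'time'] (min_width=14, slack=4)
Line 6: ['cheese', 'orchestra'] (min_width=16, slack=2)
Line 7: ['desert'] (min_width=6, slack=12)

Answer: |ocean evening     |
|developer go      |
|mineral car       |
|adventures quickly|
|and white time    |
|cheese orchestra  |
|desert            |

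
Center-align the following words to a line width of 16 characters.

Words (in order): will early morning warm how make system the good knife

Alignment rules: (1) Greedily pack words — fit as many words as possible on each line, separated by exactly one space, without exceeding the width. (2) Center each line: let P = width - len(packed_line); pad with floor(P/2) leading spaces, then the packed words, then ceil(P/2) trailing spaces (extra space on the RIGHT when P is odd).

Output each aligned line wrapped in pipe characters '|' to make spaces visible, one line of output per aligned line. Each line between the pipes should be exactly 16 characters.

Line 1: ['will', 'early'] (min_width=10, slack=6)
Line 2: ['morning', 'warm', 'how'] (min_width=16, slack=0)
Line 3: ['make', 'system', 'the'] (min_width=15, slack=1)
Line 4: ['good', 'knife'] (min_width=10, slack=6)

Answer: |   will early   |
|morning warm how|
|make system the |
|   good knife   |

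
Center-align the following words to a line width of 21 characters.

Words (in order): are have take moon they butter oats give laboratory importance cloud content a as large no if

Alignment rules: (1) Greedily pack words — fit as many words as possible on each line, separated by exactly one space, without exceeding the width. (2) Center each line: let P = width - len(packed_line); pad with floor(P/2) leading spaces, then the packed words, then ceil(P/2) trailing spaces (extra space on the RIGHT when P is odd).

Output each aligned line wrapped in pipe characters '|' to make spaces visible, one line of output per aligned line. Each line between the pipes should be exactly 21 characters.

Line 1: ['are', 'have', 'take', 'moon'] (min_width=18, slack=3)
Line 2: ['they', 'butter', 'oats', 'give'] (min_width=21, slack=0)
Line 3: ['laboratory', 'importance'] (min_width=21, slack=0)
Line 4: ['cloud', 'content', 'a', 'as'] (min_width=18, slack=3)
Line 5: ['large', 'no', 'if'] (min_width=11, slack=10)

Answer: | are have take moon  |
|they butter oats give|
|laboratory importance|
| cloud content a as  |
|     large no if     |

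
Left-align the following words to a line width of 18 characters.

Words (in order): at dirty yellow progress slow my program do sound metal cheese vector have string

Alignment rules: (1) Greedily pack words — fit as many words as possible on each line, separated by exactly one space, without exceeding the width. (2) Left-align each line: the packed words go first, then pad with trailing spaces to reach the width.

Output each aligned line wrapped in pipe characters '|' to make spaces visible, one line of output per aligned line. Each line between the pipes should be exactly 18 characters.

Answer: |at dirty yellow   |
|progress slow my  |
|program do sound  |
|metal cheese      |
|vector have string|

Derivation:
Line 1: ['at', 'dirty', 'yellow'] (min_width=15, slack=3)
Line 2: ['progress', 'slow', 'my'] (min_width=16, slack=2)
Line 3: ['program', 'do', 'sound'] (min_width=16, slack=2)
Line 4: ['metal', 'cheese'] (min_width=12, slack=6)
Line 5: ['vector', 'have', 'string'] (min_width=18, slack=0)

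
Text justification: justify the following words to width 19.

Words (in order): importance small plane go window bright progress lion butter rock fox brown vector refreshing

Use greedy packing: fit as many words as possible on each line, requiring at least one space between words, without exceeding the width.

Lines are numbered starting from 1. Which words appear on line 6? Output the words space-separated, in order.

Line 1: ['importance', 'small'] (min_width=16, slack=3)
Line 2: ['plane', 'go', 'window'] (min_width=15, slack=4)
Line 3: ['bright', 'progress'] (min_width=15, slack=4)
Line 4: ['lion', 'butter', 'rock'] (min_width=16, slack=3)
Line 5: ['fox', 'brown', 'vector'] (min_width=16, slack=3)
Line 6: ['refreshing'] (min_width=10, slack=9)

Answer: refreshing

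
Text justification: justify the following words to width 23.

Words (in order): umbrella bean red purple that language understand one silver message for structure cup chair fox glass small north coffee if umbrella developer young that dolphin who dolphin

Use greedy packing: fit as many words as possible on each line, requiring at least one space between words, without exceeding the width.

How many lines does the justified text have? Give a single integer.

Answer: 9

Derivation:
Line 1: ['umbrella', 'bean', 'red'] (min_width=17, slack=6)
Line 2: ['purple', 'that', 'language'] (min_width=20, slack=3)
Line 3: ['understand', 'one', 'silver'] (min_width=21, slack=2)
Line 4: ['message', 'for', 'structure'] (min_width=21, slack=2)
Line 5: ['cup', 'chair', 'fox', 'glass'] (min_width=19, slack=4)
Line 6: ['small', 'north', 'coffee', 'if'] (min_width=21, slack=2)
Line 7: ['umbrella', 'developer'] (min_width=18, slack=5)
Line 8: ['young', 'that', 'dolphin', 'who'] (min_width=22, slack=1)
Line 9: ['dolphin'] (min_width=7, slack=16)
Total lines: 9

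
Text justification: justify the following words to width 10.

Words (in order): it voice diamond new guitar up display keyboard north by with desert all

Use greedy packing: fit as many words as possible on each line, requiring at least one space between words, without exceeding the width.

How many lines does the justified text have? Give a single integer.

Line 1: ['it', 'voice'] (min_width=8, slack=2)
Line 2: ['diamond'] (min_width=7, slack=3)
Line 3: ['new', 'guitar'] (min_width=10, slack=0)
Line 4: ['up', 'display'] (min_width=10, slack=0)
Line 5: ['keyboard'] (min_width=8, slack=2)
Line 6: ['north', 'by'] (min_width=8, slack=2)
Line 7: ['with'] (min_width=4, slack=6)
Line 8: ['desert', 'all'] (min_width=10, slack=0)
Total lines: 8

Answer: 8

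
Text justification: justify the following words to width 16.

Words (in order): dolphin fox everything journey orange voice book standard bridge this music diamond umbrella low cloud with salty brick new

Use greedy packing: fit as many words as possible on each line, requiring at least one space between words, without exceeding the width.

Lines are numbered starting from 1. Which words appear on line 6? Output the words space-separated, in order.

Answer: this music

Derivation:
Line 1: ['dolphin', 'fox'] (min_width=11, slack=5)
Line 2: ['everything'] (min_width=10, slack=6)
Line 3: ['journey', 'orange'] (min_width=14, slack=2)
Line 4: ['voice', 'book'] (min_width=10, slack=6)
Line 5: ['standard', 'bridge'] (min_width=15, slack=1)
Line 6: ['this', 'music'] (min_width=10, slack=6)
Line 7: ['diamond', 'umbrella'] (min_width=16, slack=0)
Line 8: ['low', 'cloud', 'with'] (min_width=14, slack=2)
Line 9: ['salty', 'brick', 'new'] (min_width=15, slack=1)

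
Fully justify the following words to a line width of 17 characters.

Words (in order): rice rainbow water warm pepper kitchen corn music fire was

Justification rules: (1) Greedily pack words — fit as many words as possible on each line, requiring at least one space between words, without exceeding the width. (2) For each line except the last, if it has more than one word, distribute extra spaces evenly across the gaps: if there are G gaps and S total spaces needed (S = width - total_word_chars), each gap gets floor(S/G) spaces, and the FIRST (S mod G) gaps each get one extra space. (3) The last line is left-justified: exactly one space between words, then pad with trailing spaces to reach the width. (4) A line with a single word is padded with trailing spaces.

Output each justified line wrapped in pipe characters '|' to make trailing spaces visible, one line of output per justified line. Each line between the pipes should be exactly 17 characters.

Line 1: ['rice', 'rainbow'] (min_width=12, slack=5)
Line 2: ['water', 'warm', 'pepper'] (min_width=17, slack=0)
Line 3: ['kitchen', 'corn'] (min_width=12, slack=5)
Line 4: ['music', 'fire', 'was'] (min_width=14, slack=3)

Answer: |rice      rainbow|
|water warm pepper|
|kitchen      corn|
|music fire was   |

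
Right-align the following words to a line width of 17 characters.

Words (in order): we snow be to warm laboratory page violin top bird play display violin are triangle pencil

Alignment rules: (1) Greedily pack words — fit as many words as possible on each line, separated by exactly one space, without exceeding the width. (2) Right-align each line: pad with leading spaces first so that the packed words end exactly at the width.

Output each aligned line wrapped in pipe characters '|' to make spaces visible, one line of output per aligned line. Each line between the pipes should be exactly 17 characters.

Line 1: ['we', 'snow', 'be', 'to'] (min_width=13, slack=4)
Line 2: ['warm', 'laboratory'] (min_width=15, slack=2)
Line 3: ['page', 'violin', 'top'] (min_width=15, slack=2)
Line 4: ['bird', 'play', 'display'] (min_width=17, slack=0)
Line 5: ['violin', 'are'] (min_width=10, slack=7)
Line 6: ['triangle', 'pencil'] (min_width=15, slack=2)

Answer: |    we snow be to|
|  warm laboratory|
|  page violin top|
|bird play display|
|       violin are|
|  triangle pencil|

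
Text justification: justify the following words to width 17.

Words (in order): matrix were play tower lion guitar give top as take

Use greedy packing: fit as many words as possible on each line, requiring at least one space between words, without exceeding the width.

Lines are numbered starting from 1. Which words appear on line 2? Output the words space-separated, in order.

Answer: tower lion guitar

Derivation:
Line 1: ['matrix', 'were', 'play'] (min_width=16, slack=1)
Line 2: ['tower', 'lion', 'guitar'] (min_width=17, slack=0)
Line 3: ['give', 'top', 'as', 'take'] (min_width=16, slack=1)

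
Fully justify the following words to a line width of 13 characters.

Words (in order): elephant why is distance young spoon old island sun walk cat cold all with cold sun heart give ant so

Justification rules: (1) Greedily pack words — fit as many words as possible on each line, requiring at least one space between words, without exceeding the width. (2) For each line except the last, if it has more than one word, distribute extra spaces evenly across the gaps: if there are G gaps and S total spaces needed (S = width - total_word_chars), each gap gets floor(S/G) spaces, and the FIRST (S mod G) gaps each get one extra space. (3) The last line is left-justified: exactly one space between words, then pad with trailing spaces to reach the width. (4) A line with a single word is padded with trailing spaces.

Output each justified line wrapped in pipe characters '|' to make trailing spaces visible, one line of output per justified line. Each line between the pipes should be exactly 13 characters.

Line 1: ['elephant', 'why'] (min_width=12, slack=1)
Line 2: ['is', 'distance'] (min_width=11, slack=2)
Line 3: ['young', 'spoon'] (min_width=11, slack=2)
Line 4: ['old', 'island'] (min_width=10, slack=3)
Line 5: ['sun', 'walk', 'cat'] (min_width=12, slack=1)
Line 6: ['cold', 'all', 'with'] (min_width=13, slack=0)
Line 7: ['cold', 'sun'] (min_width=8, slack=5)
Line 8: ['heart', 'give'] (min_width=10, slack=3)
Line 9: ['ant', 'so'] (min_width=6, slack=7)

Answer: |elephant  why|
|is   distance|
|young   spoon|
|old    island|
|sun  walk cat|
|cold all with|
|cold      sun|
|heart    give|
|ant so       |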